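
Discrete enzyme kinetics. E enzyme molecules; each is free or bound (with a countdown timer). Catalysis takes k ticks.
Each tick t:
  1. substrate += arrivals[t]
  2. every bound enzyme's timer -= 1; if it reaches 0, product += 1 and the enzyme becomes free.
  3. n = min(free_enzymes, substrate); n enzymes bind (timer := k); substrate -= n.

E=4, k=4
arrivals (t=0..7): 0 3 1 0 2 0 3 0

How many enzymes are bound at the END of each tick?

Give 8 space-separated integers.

Answer: 0 3 4 4 4 3 4 4

Derivation:
t=0: arr=0 -> substrate=0 bound=0 product=0
t=1: arr=3 -> substrate=0 bound=3 product=0
t=2: arr=1 -> substrate=0 bound=4 product=0
t=3: arr=0 -> substrate=0 bound=4 product=0
t=4: arr=2 -> substrate=2 bound=4 product=0
t=5: arr=0 -> substrate=0 bound=3 product=3
t=6: arr=3 -> substrate=1 bound=4 product=4
t=7: arr=0 -> substrate=1 bound=4 product=4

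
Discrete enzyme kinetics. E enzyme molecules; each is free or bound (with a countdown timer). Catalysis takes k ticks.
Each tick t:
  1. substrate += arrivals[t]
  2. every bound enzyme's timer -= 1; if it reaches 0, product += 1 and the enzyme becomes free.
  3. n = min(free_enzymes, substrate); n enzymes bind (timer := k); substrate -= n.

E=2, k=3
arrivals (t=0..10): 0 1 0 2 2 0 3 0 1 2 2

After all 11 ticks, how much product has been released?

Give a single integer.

Answer: 5

Derivation:
t=0: arr=0 -> substrate=0 bound=0 product=0
t=1: arr=1 -> substrate=0 bound=1 product=0
t=2: arr=0 -> substrate=0 bound=1 product=0
t=3: arr=2 -> substrate=1 bound=2 product=0
t=4: arr=2 -> substrate=2 bound=2 product=1
t=5: arr=0 -> substrate=2 bound=2 product=1
t=6: arr=3 -> substrate=4 bound=2 product=2
t=7: arr=0 -> substrate=3 bound=2 product=3
t=8: arr=1 -> substrate=4 bound=2 product=3
t=9: arr=2 -> substrate=5 bound=2 product=4
t=10: arr=2 -> substrate=6 bound=2 product=5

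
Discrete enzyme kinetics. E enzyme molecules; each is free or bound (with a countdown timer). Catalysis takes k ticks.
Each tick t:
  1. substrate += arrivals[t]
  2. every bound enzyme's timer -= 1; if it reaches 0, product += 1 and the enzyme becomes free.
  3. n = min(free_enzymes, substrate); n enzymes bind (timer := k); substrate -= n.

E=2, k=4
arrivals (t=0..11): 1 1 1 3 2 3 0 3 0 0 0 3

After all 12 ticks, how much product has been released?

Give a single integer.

Answer: 4

Derivation:
t=0: arr=1 -> substrate=0 bound=1 product=0
t=1: arr=1 -> substrate=0 bound=2 product=0
t=2: arr=1 -> substrate=1 bound=2 product=0
t=3: arr=3 -> substrate=4 bound=2 product=0
t=4: arr=2 -> substrate=5 bound=2 product=1
t=5: arr=3 -> substrate=7 bound=2 product=2
t=6: arr=0 -> substrate=7 bound=2 product=2
t=7: arr=3 -> substrate=10 bound=2 product=2
t=8: arr=0 -> substrate=9 bound=2 product=3
t=9: arr=0 -> substrate=8 bound=2 product=4
t=10: arr=0 -> substrate=8 bound=2 product=4
t=11: arr=3 -> substrate=11 bound=2 product=4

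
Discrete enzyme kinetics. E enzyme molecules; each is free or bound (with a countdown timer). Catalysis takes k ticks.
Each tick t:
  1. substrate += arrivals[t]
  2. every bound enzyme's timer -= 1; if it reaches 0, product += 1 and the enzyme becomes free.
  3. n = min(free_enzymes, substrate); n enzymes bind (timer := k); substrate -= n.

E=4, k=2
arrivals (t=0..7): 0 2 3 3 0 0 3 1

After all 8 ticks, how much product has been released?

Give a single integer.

t=0: arr=0 -> substrate=0 bound=0 product=0
t=1: arr=2 -> substrate=0 bound=2 product=0
t=2: arr=3 -> substrate=1 bound=4 product=0
t=3: arr=3 -> substrate=2 bound=4 product=2
t=4: arr=0 -> substrate=0 bound=4 product=4
t=5: arr=0 -> substrate=0 bound=2 product=6
t=6: arr=3 -> substrate=0 bound=3 product=8
t=7: arr=1 -> substrate=0 bound=4 product=8

Answer: 8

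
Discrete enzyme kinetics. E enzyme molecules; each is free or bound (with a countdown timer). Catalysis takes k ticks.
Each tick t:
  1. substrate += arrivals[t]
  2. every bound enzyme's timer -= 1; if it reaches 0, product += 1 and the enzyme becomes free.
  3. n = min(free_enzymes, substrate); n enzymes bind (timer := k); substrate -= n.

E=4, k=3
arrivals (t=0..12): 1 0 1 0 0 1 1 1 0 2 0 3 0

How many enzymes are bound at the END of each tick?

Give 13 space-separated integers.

Answer: 1 1 2 1 1 1 2 3 2 3 2 4 3

Derivation:
t=0: arr=1 -> substrate=0 bound=1 product=0
t=1: arr=0 -> substrate=0 bound=1 product=0
t=2: arr=1 -> substrate=0 bound=2 product=0
t=3: arr=0 -> substrate=0 bound=1 product=1
t=4: arr=0 -> substrate=0 bound=1 product=1
t=5: arr=1 -> substrate=0 bound=1 product=2
t=6: arr=1 -> substrate=0 bound=2 product=2
t=7: arr=1 -> substrate=0 bound=3 product=2
t=8: arr=0 -> substrate=0 bound=2 product=3
t=9: arr=2 -> substrate=0 bound=3 product=4
t=10: arr=0 -> substrate=0 bound=2 product=5
t=11: arr=3 -> substrate=1 bound=4 product=5
t=12: arr=0 -> substrate=0 bound=3 product=7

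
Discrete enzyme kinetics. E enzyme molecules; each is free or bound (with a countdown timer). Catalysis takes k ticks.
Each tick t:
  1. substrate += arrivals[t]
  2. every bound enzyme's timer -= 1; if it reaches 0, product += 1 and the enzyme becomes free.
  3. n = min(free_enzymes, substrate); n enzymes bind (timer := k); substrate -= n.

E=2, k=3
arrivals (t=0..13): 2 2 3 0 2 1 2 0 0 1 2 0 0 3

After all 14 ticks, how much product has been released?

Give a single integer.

t=0: arr=2 -> substrate=0 bound=2 product=0
t=1: arr=2 -> substrate=2 bound=2 product=0
t=2: arr=3 -> substrate=5 bound=2 product=0
t=3: arr=0 -> substrate=3 bound=2 product=2
t=4: arr=2 -> substrate=5 bound=2 product=2
t=5: arr=1 -> substrate=6 bound=2 product=2
t=6: arr=2 -> substrate=6 bound=2 product=4
t=7: arr=0 -> substrate=6 bound=2 product=4
t=8: arr=0 -> substrate=6 bound=2 product=4
t=9: arr=1 -> substrate=5 bound=2 product=6
t=10: arr=2 -> substrate=7 bound=2 product=6
t=11: arr=0 -> substrate=7 bound=2 product=6
t=12: arr=0 -> substrate=5 bound=2 product=8
t=13: arr=3 -> substrate=8 bound=2 product=8

Answer: 8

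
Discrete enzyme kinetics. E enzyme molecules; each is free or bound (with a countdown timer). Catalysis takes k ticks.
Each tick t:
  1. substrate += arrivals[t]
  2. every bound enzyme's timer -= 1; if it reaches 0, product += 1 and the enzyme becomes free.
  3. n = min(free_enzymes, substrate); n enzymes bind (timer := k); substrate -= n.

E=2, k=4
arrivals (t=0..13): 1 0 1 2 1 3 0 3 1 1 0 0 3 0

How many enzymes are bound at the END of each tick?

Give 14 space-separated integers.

t=0: arr=1 -> substrate=0 bound=1 product=0
t=1: arr=0 -> substrate=0 bound=1 product=0
t=2: arr=1 -> substrate=0 bound=2 product=0
t=3: arr=2 -> substrate=2 bound=2 product=0
t=4: arr=1 -> substrate=2 bound=2 product=1
t=5: arr=3 -> substrate=5 bound=2 product=1
t=6: arr=0 -> substrate=4 bound=2 product=2
t=7: arr=3 -> substrate=7 bound=2 product=2
t=8: arr=1 -> substrate=7 bound=2 product=3
t=9: arr=1 -> substrate=8 bound=2 product=3
t=10: arr=0 -> substrate=7 bound=2 product=4
t=11: arr=0 -> substrate=7 bound=2 product=4
t=12: arr=3 -> substrate=9 bound=2 product=5
t=13: arr=0 -> substrate=9 bound=2 product=5

Answer: 1 1 2 2 2 2 2 2 2 2 2 2 2 2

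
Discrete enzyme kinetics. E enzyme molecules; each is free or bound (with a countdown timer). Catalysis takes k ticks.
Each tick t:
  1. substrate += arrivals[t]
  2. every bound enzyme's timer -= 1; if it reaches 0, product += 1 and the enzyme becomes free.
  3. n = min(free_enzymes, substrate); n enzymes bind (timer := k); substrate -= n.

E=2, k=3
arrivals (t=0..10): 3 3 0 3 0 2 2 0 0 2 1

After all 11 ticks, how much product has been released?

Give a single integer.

t=0: arr=3 -> substrate=1 bound=2 product=0
t=1: arr=3 -> substrate=4 bound=2 product=0
t=2: arr=0 -> substrate=4 bound=2 product=0
t=3: arr=3 -> substrate=5 bound=2 product=2
t=4: arr=0 -> substrate=5 bound=2 product=2
t=5: arr=2 -> substrate=7 bound=2 product=2
t=6: arr=2 -> substrate=7 bound=2 product=4
t=7: arr=0 -> substrate=7 bound=2 product=4
t=8: arr=0 -> substrate=7 bound=2 product=4
t=9: arr=2 -> substrate=7 bound=2 product=6
t=10: arr=1 -> substrate=8 bound=2 product=6

Answer: 6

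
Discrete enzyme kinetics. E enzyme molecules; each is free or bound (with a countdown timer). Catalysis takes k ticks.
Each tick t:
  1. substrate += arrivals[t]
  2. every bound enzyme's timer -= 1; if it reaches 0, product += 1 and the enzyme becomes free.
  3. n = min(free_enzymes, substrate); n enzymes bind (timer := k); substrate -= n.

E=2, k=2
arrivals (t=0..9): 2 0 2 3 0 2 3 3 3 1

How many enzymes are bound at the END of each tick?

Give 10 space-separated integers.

Answer: 2 2 2 2 2 2 2 2 2 2

Derivation:
t=0: arr=2 -> substrate=0 bound=2 product=0
t=1: arr=0 -> substrate=0 bound=2 product=0
t=2: arr=2 -> substrate=0 bound=2 product=2
t=3: arr=3 -> substrate=3 bound=2 product=2
t=4: arr=0 -> substrate=1 bound=2 product=4
t=5: arr=2 -> substrate=3 bound=2 product=4
t=6: arr=3 -> substrate=4 bound=2 product=6
t=7: arr=3 -> substrate=7 bound=2 product=6
t=8: arr=3 -> substrate=8 bound=2 product=8
t=9: arr=1 -> substrate=9 bound=2 product=8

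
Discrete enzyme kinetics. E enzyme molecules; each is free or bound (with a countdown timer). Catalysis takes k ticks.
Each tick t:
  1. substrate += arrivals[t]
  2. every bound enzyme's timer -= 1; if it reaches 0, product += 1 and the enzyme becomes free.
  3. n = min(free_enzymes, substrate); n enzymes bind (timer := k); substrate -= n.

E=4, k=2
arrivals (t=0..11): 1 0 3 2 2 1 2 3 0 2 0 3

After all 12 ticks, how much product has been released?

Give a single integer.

t=0: arr=1 -> substrate=0 bound=1 product=0
t=1: arr=0 -> substrate=0 bound=1 product=0
t=2: arr=3 -> substrate=0 bound=3 product=1
t=3: arr=2 -> substrate=1 bound=4 product=1
t=4: arr=2 -> substrate=0 bound=4 product=4
t=5: arr=1 -> substrate=0 bound=4 product=5
t=6: arr=2 -> substrate=0 bound=3 product=8
t=7: arr=3 -> substrate=1 bound=4 product=9
t=8: arr=0 -> substrate=0 bound=3 product=11
t=9: arr=2 -> substrate=0 bound=3 product=13
t=10: arr=0 -> substrate=0 bound=2 product=14
t=11: arr=3 -> substrate=0 bound=3 product=16

Answer: 16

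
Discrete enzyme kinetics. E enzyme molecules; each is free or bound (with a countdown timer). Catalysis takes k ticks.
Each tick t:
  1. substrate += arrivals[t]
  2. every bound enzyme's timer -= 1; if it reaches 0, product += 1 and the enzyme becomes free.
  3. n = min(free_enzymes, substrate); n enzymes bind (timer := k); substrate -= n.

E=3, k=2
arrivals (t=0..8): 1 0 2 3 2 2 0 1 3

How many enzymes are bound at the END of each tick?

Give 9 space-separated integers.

t=0: arr=1 -> substrate=0 bound=1 product=0
t=1: arr=0 -> substrate=0 bound=1 product=0
t=2: arr=2 -> substrate=0 bound=2 product=1
t=3: arr=3 -> substrate=2 bound=3 product=1
t=4: arr=2 -> substrate=2 bound=3 product=3
t=5: arr=2 -> substrate=3 bound=3 product=4
t=6: arr=0 -> substrate=1 bound=3 product=6
t=7: arr=1 -> substrate=1 bound=3 product=7
t=8: arr=3 -> substrate=2 bound=3 product=9

Answer: 1 1 2 3 3 3 3 3 3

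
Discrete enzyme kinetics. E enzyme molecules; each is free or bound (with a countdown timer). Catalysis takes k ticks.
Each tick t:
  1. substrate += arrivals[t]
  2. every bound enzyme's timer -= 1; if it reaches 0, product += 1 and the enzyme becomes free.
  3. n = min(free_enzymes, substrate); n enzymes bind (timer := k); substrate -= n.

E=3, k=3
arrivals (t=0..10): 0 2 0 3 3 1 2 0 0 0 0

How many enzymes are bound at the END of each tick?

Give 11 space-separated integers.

t=0: arr=0 -> substrate=0 bound=0 product=0
t=1: arr=2 -> substrate=0 bound=2 product=0
t=2: arr=0 -> substrate=0 bound=2 product=0
t=3: arr=3 -> substrate=2 bound=3 product=0
t=4: arr=3 -> substrate=3 bound=3 product=2
t=5: arr=1 -> substrate=4 bound=3 product=2
t=6: arr=2 -> substrate=5 bound=3 product=3
t=7: arr=0 -> substrate=3 bound=3 product=5
t=8: arr=0 -> substrate=3 bound=3 product=5
t=9: arr=0 -> substrate=2 bound=3 product=6
t=10: arr=0 -> substrate=0 bound=3 product=8

Answer: 0 2 2 3 3 3 3 3 3 3 3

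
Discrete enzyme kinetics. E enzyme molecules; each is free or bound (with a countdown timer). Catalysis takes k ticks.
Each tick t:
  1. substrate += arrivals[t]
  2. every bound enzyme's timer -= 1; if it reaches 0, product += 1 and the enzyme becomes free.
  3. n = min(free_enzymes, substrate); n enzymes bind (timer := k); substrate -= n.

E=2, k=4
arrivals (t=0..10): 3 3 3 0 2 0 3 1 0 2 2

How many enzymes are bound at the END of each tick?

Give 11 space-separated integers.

t=0: arr=3 -> substrate=1 bound=2 product=0
t=1: arr=3 -> substrate=4 bound=2 product=0
t=2: arr=3 -> substrate=7 bound=2 product=0
t=3: arr=0 -> substrate=7 bound=2 product=0
t=4: arr=2 -> substrate=7 bound=2 product=2
t=5: arr=0 -> substrate=7 bound=2 product=2
t=6: arr=3 -> substrate=10 bound=2 product=2
t=7: arr=1 -> substrate=11 bound=2 product=2
t=8: arr=0 -> substrate=9 bound=2 product=4
t=9: arr=2 -> substrate=11 bound=2 product=4
t=10: arr=2 -> substrate=13 bound=2 product=4

Answer: 2 2 2 2 2 2 2 2 2 2 2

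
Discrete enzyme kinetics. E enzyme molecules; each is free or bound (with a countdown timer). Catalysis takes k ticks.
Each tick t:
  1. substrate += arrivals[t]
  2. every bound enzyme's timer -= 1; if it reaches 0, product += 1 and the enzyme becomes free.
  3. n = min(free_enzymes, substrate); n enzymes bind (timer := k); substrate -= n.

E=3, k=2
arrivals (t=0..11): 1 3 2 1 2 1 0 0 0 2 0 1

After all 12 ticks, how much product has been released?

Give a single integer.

t=0: arr=1 -> substrate=0 bound=1 product=0
t=1: arr=3 -> substrate=1 bound=3 product=0
t=2: arr=2 -> substrate=2 bound=3 product=1
t=3: arr=1 -> substrate=1 bound=3 product=3
t=4: arr=2 -> substrate=2 bound=3 product=4
t=5: arr=1 -> substrate=1 bound=3 product=6
t=6: arr=0 -> substrate=0 bound=3 product=7
t=7: arr=0 -> substrate=0 bound=1 product=9
t=8: arr=0 -> substrate=0 bound=0 product=10
t=9: arr=2 -> substrate=0 bound=2 product=10
t=10: arr=0 -> substrate=0 bound=2 product=10
t=11: arr=1 -> substrate=0 bound=1 product=12

Answer: 12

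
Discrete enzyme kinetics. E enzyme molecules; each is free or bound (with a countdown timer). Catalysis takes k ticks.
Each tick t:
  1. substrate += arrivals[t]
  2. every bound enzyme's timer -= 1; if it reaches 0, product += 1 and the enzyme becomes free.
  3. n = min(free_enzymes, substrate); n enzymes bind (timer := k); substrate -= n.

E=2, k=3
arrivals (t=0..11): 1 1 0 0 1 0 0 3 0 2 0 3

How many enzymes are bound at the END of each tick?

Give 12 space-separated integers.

Answer: 1 2 2 1 1 1 1 2 2 2 2 2

Derivation:
t=0: arr=1 -> substrate=0 bound=1 product=0
t=1: arr=1 -> substrate=0 bound=2 product=0
t=2: arr=0 -> substrate=0 bound=2 product=0
t=3: arr=0 -> substrate=0 bound=1 product=1
t=4: arr=1 -> substrate=0 bound=1 product=2
t=5: arr=0 -> substrate=0 bound=1 product=2
t=6: arr=0 -> substrate=0 bound=1 product=2
t=7: arr=3 -> substrate=1 bound=2 product=3
t=8: arr=0 -> substrate=1 bound=2 product=3
t=9: arr=2 -> substrate=3 bound=2 product=3
t=10: arr=0 -> substrate=1 bound=2 product=5
t=11: arr=3 -> substrate=4 bound=2 product=5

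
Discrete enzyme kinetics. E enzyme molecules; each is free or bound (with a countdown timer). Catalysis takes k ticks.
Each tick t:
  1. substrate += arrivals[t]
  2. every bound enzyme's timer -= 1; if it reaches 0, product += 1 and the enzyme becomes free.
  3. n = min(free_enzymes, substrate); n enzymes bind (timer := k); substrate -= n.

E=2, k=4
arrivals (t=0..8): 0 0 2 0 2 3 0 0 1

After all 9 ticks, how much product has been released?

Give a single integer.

Answer: 2

Derivation:
t=0: arr=0 -> substrate=0 bound=0 product=0
t=1: arr=0 -> substrate=0 bound=0 product=0
t=2: arr=2 -> substrate=0 bound=2 product=0
t=3: arr=0 -> substrate=0 bound=2 product=0
t=4: arr=2 -> substrate=2 bound=2 product=0
t=5: arr=3 -> substrate=5 bound=2 product=0
t=6: arr=0 -> substrate=3 bound=2 product=2
t=7: arr=0 -> substrate=3 bound=2 product=2
t=8: arr=1 -> substrate=4 bound=2 product=2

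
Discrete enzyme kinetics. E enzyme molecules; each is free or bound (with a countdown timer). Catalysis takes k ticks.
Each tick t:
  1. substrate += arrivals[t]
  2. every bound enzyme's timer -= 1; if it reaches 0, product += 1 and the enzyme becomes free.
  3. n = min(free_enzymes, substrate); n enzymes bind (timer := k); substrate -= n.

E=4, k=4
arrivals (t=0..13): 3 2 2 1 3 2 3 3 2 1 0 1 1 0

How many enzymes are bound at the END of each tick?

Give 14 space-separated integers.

t=0: arr=3 -> substrate=0 bound=3 product=0
t=1: arr=2 -> substrate=1 bound=4 product=0
t=2: arr=2 -> substrate=3 bound=4 product=0
t=3: arr=1 -> substrate=4 bound=4 product=0
t=4: arr=3 -> substrate=4 bound=4 product=3
t=5: arr=2 -> substrate=5 bound=4 product=4
t=6: arr=3 -> substrate=8 bound=4 product=4
t=7: arr=3 -> substrate=11 bound=4 product=4
t=8: arr=2 -> substrate=10 bound=4 product=7
t=9: arr=1 -> substrate=10 bound=4 product=8
t=10: arr=0 -> substrate=10 bound=4 product=8
t=11: arr=1 -> substrate=11 bound=4 product=8
t=12: arr=1 -> substrate=9 bound=4 product=11
t=13: arr=0 -> substrate=8 bound=4 product=12

Answer: 3 4 4 4 4 4 4 4 4 4 4 4 4 4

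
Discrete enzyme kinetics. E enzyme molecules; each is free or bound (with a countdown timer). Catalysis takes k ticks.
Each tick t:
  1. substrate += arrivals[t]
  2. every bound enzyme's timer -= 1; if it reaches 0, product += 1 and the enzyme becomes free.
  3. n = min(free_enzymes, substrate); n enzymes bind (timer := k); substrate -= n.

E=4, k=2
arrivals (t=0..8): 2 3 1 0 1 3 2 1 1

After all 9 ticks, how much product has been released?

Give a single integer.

Answer: 11

Derivation:
t=0: arr=2 -> substrate=0 bound=2 product=0
t=1: arr=3 -> substrate=1 bound=4 product=0
t=2: arr=1 -> substrate=0 bound=4 product=2
t=3: arr=0 -> substrate=0 bound=2 product=4
t=4: arr=1 -> substrate=0 bound=1 product=6
t=5: arr=3 -> substrate=0 bound=4 product=6
t=6: arr=2 -> substrate=1 bound=4 product=7
t=7: arr=1 -> substrate=0 bound=3 product=10
t=8: arr=1 -> substrate=0 bound=3 product=11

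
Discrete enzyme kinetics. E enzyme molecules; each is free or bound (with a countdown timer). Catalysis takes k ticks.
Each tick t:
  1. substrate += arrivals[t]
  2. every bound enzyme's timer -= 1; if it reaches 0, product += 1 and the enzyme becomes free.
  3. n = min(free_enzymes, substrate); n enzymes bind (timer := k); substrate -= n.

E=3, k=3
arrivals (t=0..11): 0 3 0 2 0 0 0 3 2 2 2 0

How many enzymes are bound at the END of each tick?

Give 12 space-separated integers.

Answer: 0 3 3 3 2 2 2 3 3 3 3 3

Derivation:
t=0: arr=0 -> substrate=0 bound=0 product=0
t=1: arr=3 -> substrate=0 bound=3 product=0
t=2: arr=0 -> substrate=0 bound=3 product=0
t=3: arr=2 -> substrate=2 bound=3 product=0
t=4: arr=0 -> substrate=0 bound=2 product=3
t=5: arr=0 -> substrate=0 bound=2 product=3
t=6: arr=0 -> substrate=0 bound=2 product=3
t=7: arr=3 -> substrate=0 bound=3 product=5
t=8: arr=2 -> substrate=2 bound=3 product=5
t=9: arr=2 -> substrate=4 bound=3 product=5
t=10: arr=2 -> substrate=3 bound=3 product=8
t=11: arr=0 -> substrate=3 bound=3 product=8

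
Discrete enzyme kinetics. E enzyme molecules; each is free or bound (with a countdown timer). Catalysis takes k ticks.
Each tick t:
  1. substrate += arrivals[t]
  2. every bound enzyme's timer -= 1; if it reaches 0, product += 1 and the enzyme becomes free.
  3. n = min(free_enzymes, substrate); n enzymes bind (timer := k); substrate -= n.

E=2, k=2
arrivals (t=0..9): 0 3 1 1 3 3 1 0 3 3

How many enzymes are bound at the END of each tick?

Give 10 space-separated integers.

t=0: arr=0 -> substrate=0 bound=0 product=0
t=1: arr=3 -> substrate=1 bound=2 product=0
t=2: arr=1 -> substrate=2 bound=2 product=0
t=3: arr=1 -> substrate=1 bound=2 product=2
t=4: arr=3 -> substrate=4 bound=2 product=2
t=5: arr=3 -> substrate=5 bound=2 product=4
t=6: arr=1 -> substrate=6 bound=2 product=4
t=7: arr=0 -> substrate=4 bound=2 product=6
t=8: arr=3 -> substrate=7 bound=2 product=6
t=9: arr=3 -> substrate=8 bound=2 product=8

Answer: 0 2 2 2 2 2 2 2 2 2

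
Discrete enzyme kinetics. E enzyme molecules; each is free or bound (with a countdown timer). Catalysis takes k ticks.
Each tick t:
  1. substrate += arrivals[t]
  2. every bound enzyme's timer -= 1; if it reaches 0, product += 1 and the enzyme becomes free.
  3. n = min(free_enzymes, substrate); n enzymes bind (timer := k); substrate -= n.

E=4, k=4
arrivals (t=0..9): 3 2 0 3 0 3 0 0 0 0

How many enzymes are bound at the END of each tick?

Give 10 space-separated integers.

t=0: arr=3 -> substrate=0 bound=3 product=0
t=1: arr=2 -> substrate=1 bound=4 product=0
t=2: arr=0 -> substrate=1 bound=4 product=0
t=3: arr=3 -> substrate=4 bound=4 product=0
t=4: arr=0 -> substrate=1 bound=4 product=3
t=5: arr=3 -> substrate=3 bound=4 product=4
t=6: arr=0 -> substrate=3 bound=4 product=4
t=7: arr=0 -> substrate=3 bound=4 product=4
t=8: arr=0 -> substrate=0 bound=4 product=7
t=9: arr=0 -> substrate=0 bound=3 product=8

Answer: 3 4 4 4 4 4 4 4 4 3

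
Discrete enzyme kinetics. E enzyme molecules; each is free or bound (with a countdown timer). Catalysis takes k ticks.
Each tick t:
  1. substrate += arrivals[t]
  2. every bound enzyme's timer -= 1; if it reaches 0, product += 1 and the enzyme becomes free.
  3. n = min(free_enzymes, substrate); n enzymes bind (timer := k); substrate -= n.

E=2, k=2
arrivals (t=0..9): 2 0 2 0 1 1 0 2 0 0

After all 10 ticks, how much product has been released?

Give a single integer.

t=0: arr=2 -> substrate=0 bound=2 product=0
t=1: arr=0 -> substrate=0 bound=2 product=0
t=2: arr=2 -> substrate=0 bound=2 product=2
t=3: arr=0 -> substrate=0 bound=2 product=2
t=4: arr=1 -> substrate=0 bound=1 product=4
t=5: arr=1 -> substrate=0 bound=2 product=4
t=6: arr=0 -> substrate=0 bound=1 product=5
t=7: arr=2 -> substrate=0 bound=2 product=6
t=8: arr=0 -> substrate=0 bound=2 product=6
t=9: arr=0 -> substrate=0 bound=0 product=8

Answer: 8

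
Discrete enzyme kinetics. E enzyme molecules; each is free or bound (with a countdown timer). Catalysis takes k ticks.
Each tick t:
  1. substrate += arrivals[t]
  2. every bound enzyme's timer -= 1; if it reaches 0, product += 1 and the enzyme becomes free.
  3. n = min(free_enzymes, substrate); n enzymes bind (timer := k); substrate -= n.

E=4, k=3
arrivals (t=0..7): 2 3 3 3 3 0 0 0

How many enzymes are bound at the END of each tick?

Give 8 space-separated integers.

Answer: 2 4 4 4 4 4 4 4

Derivation:
t=0: arr=2 -> substrate=0 bound=2 product=0
t=1: arr=3 -> substrate=1 bound=4 product=0
t=2: arr=3 -> substrate=4 bound=4 product=0
t=3: arr=3 -> substrate=5 bound=4 product=2
t=4: arr=3 -> substrate=6 bound=4 product=4
t=5: arr=0 -> substrate=6 bound=4 product=4
t=6: arr=0 -> substrate=4 bound=4 product=6
t=7: arr=0 -> substrate=2 bound=4 product=8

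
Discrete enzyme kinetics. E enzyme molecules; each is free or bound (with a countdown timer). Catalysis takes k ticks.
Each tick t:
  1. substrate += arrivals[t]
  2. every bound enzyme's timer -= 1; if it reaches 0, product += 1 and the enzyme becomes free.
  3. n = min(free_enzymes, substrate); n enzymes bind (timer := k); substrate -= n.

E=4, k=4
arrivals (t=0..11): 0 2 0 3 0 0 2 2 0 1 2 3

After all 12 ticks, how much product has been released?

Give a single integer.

Answer: 8

Derivation:
t=0: arr=0 -> substrate=0 bound=0 product=0
t=1: arr=2 -> substrate=0 bound=2 product=0
t=2: arr=0 -> substrate=0 bound=2 product=0
t=3: arr=3 -> substrate=1 bound=4 product=0
t=4: arr=0 -> substrate=1 bound=4 product=0
t=5: arr=0 -> substrate=0 bound=3 product=2
t=6: arr=2 -> substrate=1 bound=4 product=2
t=7: arr=2 -> substrate=1 bound=4 product=4
t=8: arr=0 -> substrate=1 bound=4 product=4
t=9: arr=1 -> substrate=1 bound=4 product=5
t=10: arr=2 -> substrate=2 bound=4 product=6
t=11: arr=3 -> substrate=3 bound=4 product=8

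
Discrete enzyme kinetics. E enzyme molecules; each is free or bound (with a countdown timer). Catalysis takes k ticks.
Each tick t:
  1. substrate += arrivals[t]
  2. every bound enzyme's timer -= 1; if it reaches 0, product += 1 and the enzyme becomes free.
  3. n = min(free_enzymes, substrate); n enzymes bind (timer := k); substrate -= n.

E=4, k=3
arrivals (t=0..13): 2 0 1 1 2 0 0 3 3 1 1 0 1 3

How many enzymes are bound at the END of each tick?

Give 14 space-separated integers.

t=0: arr=2 -> substrate=0 bound=2 product=0
t=1: arr=0 -> substrate=0 bound=2 product=0
t=2: arr=1 -> substrate=0 bound=3 product=0
t=3: arr=1 -> substrate=0 bound=2 product=2
t=4: arr=2 -> substrate=0 bound=4 product=2
t=5: arr=0 -> substrate=0 bound=3 product=3
t=6: arr=0 -> substrate=0 bound=2 product=4
t=7: arr=3 -> substrate=0 bound=3 product=6
t=8: arr=3 -> substrate=2 bound=4 product=6
t=9: arr=1 -> substrate=3 bound=4 product=6
t=10: arr=1 -> substrate=1 bound=4 product=9
t=11: arr=0 -> substrate=0 bound=4 product=10
t=12: arr=1 -> substrate=1 bound=4 product=10
t=13: arr=3 -> substrate=1 bound=4 product=13

Answer: 2 2 3 2 4 3 2 3 4 4 4 4 4 4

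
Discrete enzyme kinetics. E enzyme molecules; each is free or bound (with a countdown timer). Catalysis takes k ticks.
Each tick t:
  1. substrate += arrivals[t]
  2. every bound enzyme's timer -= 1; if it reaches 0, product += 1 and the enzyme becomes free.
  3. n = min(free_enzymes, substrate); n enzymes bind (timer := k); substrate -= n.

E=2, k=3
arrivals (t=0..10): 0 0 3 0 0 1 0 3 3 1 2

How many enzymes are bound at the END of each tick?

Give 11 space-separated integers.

Answer: 0 0 2 2 2 2 2 2 2 2 2

Derivation:
t=0: arr=0 -> substrate=0 bound=0 product=0
t=1: arr=0 -> substrate=0 bound=0 product=0
t=2: arr=3 -> substrate=1 bound=2 product=0
t=3: arr=0 -> substrate=1 bound=2 product=0
t=4: arr=0 -> substrate=1 bound=2 product=0
t=5: arr=1 -> substrate=0 bound=2 product=2
t=6: arr=0 -> substrate=0 bound=2 product=2
t=7: arr=3 -> substrate=3 bound=2 product=2
t=8: arr=3 -> substrate=4 bound=2 product=4
t=9: arr=1 -> substrate=5 bound=2 product=4
t=10: arr=2 -> substrate=7 bound=2 product=4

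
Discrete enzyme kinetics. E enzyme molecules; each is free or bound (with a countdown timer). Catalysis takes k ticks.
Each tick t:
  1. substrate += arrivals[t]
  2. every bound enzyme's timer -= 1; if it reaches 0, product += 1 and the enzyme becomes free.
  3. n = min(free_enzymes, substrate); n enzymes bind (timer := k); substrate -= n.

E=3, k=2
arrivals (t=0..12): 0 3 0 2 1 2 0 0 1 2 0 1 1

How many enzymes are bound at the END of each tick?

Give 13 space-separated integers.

Answer: 0 3 3 2 3 3 2 0 1 3 2 1 2

Derivation:
t=0: arr=0 -> substrate=0 bound=0 product=0
t=1: arr=3 -> substrate=0 bound=3 product=0
t=2: arr=0 -> substrate=0 bound=3 product=0
t=3: arr=2 -> substrate=0 bound=2 product=3
t=4: arr=1 -> substrate=0 bound=3 product=3
t=5: arr=2 -> substrate=0 bound=3 product=5
t=6: arr=0 -> substrate=0 bound=2 product=6
t=7: arr=0 -> substrate=0 bound=0 product=8
t=8: arr=1 -> substrate=0 bound=1 product=8
t=9: arr=2 -> substrate=0 bound=3 product=8
t=10: arr=0 -> substrate=0 bound=2 product=9
t=11: arr=1 -> substrate=0 bound=1 product=11
t=12: arr=1 -> substrate=0 bound=2 product=11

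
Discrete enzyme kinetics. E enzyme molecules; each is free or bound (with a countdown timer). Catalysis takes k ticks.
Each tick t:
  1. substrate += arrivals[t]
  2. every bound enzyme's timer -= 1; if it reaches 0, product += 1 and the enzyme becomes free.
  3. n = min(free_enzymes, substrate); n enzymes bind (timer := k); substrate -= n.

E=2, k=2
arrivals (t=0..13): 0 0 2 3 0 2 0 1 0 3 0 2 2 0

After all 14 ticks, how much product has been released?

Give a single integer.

Answer: 10

Derivation:
t=0: arr=0 -> substrate=0 bound=0 product=0
t=1: arr=0 -> substrate=0 bound=0 product=0
t=2: arr=2 -> substrate=0 bound=2 product=0
t=3: arr=3 -> substrate=3 bound=2 product=0
t=4: arr=0 -> substrate=1 bound=2 product=2
t=5: arr=2 -> substrate=3 bound=2 product=2
t=6: arr=0 -> substrate=1 bound=2 product=4
t=7: arr=1 -> substrate=2 bound=2 product=4
t=8: arr=0 -> substrate=0 bound=2 product=6
t=9: arr=3 -> substrate=3 bound=2 product=6
t=10: arr=0 -> substrate=1 bound=2 product=8
t=11: arr=2 -> substrate=3 bound=2 product=8
t=12: arr=2 -> substrate=3 bound=2 product=10
t=13: arr=0 -> substrate=3 bound=2 product=10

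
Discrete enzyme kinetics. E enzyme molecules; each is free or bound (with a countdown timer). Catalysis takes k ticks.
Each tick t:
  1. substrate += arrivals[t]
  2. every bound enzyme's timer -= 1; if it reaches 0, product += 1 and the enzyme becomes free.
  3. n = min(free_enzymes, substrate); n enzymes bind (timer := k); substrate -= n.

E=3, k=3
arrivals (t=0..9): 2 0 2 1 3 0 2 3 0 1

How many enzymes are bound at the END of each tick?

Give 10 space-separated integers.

t=0: arr=2 -> substrate=0 bound=2 product=0
t=1: arr=0 -> substrate=0 bound=2 product=0
t=2: arr=2 -> substrate=1 bound=3 product=0
t=3: arr=1 -> substrate=0 bound=3 product=2
t=4: arr=3 -> substrate=3 bound=3 product=2
t=5: arr=0 -> substrate=2 bound=3 product=3
t=6: arr=2 -> substrate=2 bound=3 product=5
t=7: arr=3 -> substrate=5 bound=3 product=5
t=8: arr=0 -> substrate=4 bound=3 product=6
t=9: arr=1 -> substrate=3 bound=3 product=8

Answer: 2 2 3 3 3 3 3 3 3 3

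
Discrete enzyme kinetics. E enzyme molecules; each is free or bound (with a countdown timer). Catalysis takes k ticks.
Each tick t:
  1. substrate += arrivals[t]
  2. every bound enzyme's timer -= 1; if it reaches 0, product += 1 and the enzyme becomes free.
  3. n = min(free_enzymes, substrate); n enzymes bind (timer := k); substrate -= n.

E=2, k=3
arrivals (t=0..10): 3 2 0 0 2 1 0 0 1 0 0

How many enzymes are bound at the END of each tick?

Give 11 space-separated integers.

t=0: arr=3 -> substrate=1 bound=2 product=0
t=1: arr=2 -> substrate=3 bound=2 product=0
t=2: arr=0 -> substrate=3 bound=2 product=0
t=3: arr=0 -> substrate=1 bound=2 product=2
t=4: arr=2 -> substrate=3 bound=2 product=2
t=5: arr=1 -> substrate=4 bound=2 product=2
t=6: arr=0 -> substrate=2 bound=2 product=4
t=7: arr=0 -> substrate=2 bound=2 product=4
t=8: arr=1 -> substrate=3 bound=2 product=4
t=9: arr=0 -> substrate=1 bound=2 product=6
t=10: arr=0 -> substrate=1 bound=2 product=6

Answer: 2 2 2 2 2 2 2 2 2 2 2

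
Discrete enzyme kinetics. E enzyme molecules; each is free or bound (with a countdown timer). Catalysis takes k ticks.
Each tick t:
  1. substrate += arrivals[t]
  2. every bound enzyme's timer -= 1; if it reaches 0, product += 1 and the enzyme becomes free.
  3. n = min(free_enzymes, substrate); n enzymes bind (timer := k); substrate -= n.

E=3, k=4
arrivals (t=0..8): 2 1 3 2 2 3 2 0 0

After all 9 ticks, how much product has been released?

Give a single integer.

t=0: arr=2 -> substrate=0 bound=2 product=0
t=1: arr=1 -> substrate=0 bound=3 product=0
t=2: arr=3 -> substrate=3 bound=3 product=0
t=3: arr=2 -> substrate=5 bound=3 product=0
t=4: arr=2 -> substrate=5 bound=3 product=2
t=5: arr=3 -> substrate=7 bound=3 product=3
t=6: arr=2 -> substrate=9 bound=3 product=3
t=7: arr=0 -> substrate=9 bound=3 product=3
t=8: arr=0 -> substrate=7 bound=3 product=5

Answer: 5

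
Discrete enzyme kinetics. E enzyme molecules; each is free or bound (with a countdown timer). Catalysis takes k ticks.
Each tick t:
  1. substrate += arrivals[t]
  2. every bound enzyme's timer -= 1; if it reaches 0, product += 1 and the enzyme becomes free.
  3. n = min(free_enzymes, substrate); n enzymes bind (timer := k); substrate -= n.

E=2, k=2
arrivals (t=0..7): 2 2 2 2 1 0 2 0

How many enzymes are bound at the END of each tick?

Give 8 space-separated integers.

t=0: arr=2 -> substrate=0 bound=2 product=0
t=1: arr=2 -> substrate=2 bound=2 product=0
t=2: arr=2 -> substrate=2 bound=2 product=2
t=3: arr=2 -> substrate=4 bound=2 product=2
t=4: arr=1 -> substrate=3 bound=2 product=4
t=5: arr=0 -> substrate=3 bound=2 product=4
t=6: arr=2 -> substrate=3 bound=2 product=6
t=7: arr=0 -> substrate=3 bound=2 product=6

Answer: 2 2 2 2 2 2 2 2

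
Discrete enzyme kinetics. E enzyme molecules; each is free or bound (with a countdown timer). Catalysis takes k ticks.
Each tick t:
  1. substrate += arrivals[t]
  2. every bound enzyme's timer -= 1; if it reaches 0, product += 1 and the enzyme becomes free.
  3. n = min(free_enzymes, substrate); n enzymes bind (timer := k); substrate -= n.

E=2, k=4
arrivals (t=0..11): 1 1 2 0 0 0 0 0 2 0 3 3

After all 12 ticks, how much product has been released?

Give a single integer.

Answer: 4

Derivation:
t=0: arr=1 -> substrate=0 bound=1 product=0
t=1: arr=1 -> substrate=0 bound=2 product=0
t=2: arr=2 -> substrate=2 bound=2 product=0
t=3: arr=0 -> substrate=2 bound=2 product=0
t=4: arr=0 -> substrate=1 bound=2 product=1
t=5: arr=0 -> substrate=0 bound=2 product=2
t=6: arr=0 -> substrate=0 bound=2 product=2
t=7: arr=0 -> substrate=0 bound=2 product=2
t=8: arr=2 -> substrate=1 bound=2 product=3
t=9: arr=0 -> substrate=0 bound=2 product=4
t=10: arr=3 -> substrate=3 bound=2 product=4
t=11: arr=3 -> substrate=6 bound=2 product=4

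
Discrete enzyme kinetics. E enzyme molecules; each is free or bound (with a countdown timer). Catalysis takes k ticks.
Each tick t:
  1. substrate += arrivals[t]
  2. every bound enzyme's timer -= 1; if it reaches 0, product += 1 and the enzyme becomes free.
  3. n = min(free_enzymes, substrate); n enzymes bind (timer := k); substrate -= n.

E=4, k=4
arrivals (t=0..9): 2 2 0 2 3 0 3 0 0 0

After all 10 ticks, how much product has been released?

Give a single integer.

t=0: arr=2 -> substrate=0 bound=2 product=0
t=1: arr=2 -> substrate=0 bound=4 product=0
t=2: arr=0 -> substrate=0 bound=4 product=0
t=3: arr=2 -> substrate=2 bound=4 product=0
t=4: arr=3 -> substrate=3 bound=4 product=2
t=5: arr=0 -> substrate=1 bound=4 product=4
t=6: arr=3 -> substrate=4 bound=4 product=4
t=7: arr=0 -> substrate=4 bound=4 product=4
t=8: arr=0 -> substrate=2 bound=4 product=6
t=9: arr=0 -> substrate=0 bound=4 product=8

Answer: 8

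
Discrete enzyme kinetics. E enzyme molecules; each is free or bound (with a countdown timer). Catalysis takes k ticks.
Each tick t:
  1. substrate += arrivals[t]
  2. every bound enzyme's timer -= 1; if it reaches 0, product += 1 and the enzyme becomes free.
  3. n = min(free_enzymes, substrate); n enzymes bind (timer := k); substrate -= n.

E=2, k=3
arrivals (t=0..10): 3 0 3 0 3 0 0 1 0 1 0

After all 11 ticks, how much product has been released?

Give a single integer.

t=0: arr=3 -> substrate=1 bound=2 product=0
t=1: arr=0 -> substrate=1 bound=2 product=0
t=2: arr=3 -> substrate=4 bound=2 product=0
t=3: arr=0 -> substrate=2 bound=2 product=2
t=4: arr=3 -> substrate=5 bound=2 product=2
t=5: arr=0 -> substrate=5 bound=2 product=2
t=6: arr=0 -> substrate=3 bound=2 product=4
t=7: arr=1 -> substrate=4 bound=2 product=4
t=8: arr=0 -> substrate=4 bound=2 product=4
t=9: arr=1 -> substrate=3 bound=2 product=6
t=10: arr=0 -> substrate=3 bound=2 product=6

Answer: 6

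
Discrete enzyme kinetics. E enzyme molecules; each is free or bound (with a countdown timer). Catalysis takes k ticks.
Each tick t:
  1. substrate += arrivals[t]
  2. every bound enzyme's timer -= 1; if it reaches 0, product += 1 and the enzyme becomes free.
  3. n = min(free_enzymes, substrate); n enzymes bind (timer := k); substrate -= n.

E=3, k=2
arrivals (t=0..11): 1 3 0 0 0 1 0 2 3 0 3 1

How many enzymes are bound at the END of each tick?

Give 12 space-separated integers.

Answer: 1 3 3 1 0 1 1 2 3 3 3 3

Derivation:
t=0: arr=1 -> substrate=0 bound=1 product=0
t=1: arr=3 -> substrate=1 bound=3 product=0
t=2: arr=0 -> substrate=0 bound=3 product=1
t=3: arr=0 -> substrate=0 bound=1 product=3
t=4: arr=0 -> substrate=0 bound=0 product=4
t=5: arr=1 -> substrate=0 bound=1 product=4
t=6: arr=0 -> substrate=0 bound=1 product=4
t=7: arr=2 -> substrate=0 bound=2 product=5
t=8: arr=3 -> substrate=2 bound=3 product=5
t=9: arr=0 -> substrate=0 bound=3 product=7
t=10: arr=3 -> substrate=2 bound=3 product=8
t=11: arr=1 -> substrate=1 bound=3 product=10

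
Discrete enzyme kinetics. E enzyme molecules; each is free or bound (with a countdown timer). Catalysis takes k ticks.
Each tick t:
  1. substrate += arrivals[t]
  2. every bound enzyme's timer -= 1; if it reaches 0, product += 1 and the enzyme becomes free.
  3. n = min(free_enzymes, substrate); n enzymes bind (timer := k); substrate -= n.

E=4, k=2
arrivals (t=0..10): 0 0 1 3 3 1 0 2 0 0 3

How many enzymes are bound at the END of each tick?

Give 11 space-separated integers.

Answer: 0 0 1 4 4 4 3 2 2 0 3

Derivation:
t=0: arr=0 -> substrate=0 bound=0 product=0
t=1: arr=0 -> substrate=0 bound=0 product=0
t=2: arr=1 -> substrate=0 bound=1 product=0
t=3: arr=3 -> substrate=0 bound=4 product=0
t=4: arr=3 -> substrate=2 bound=4 product=1
t=5: arr=1 -> substrate=0 bound=4 product=4
t=6: arr=0 -> substrate=0 bound=3 product=5
t=7: arr=2 -> substrate=0 bound=2 product=8
t=8: arr=0 -> substrate=0 bound=2 product=8
t=9: arr=0 -> substrate=0 bound=0 product=10
t=10: arr=3 -> substrate=0 bound=3 product=10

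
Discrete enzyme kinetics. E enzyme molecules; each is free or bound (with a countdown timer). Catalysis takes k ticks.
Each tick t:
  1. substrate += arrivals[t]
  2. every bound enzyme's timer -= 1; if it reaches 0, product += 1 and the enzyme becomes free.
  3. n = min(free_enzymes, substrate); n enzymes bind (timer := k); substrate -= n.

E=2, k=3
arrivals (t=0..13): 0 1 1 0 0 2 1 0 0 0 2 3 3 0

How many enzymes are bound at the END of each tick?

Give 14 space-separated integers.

t=0: arr=0 -> substrate=0 bound=0 product=0
t=1: arr=1 -> substrate=0 bound=1 product=0
t=2: arr=1 -> substrate=0 bound=2 product=0
t=3: arr=0 -> substrate=0 bound=2 product=0
t=4: arr=0 -> substrate=0 bound=1 product=1
t=5: arr=2 -> substrate=0 bound=2 product=2
t=6: arr=1 -> substrate=1 bound=2 product=2
t=7: arr=0 -> substrate=1 bound=2 product=2
t=8: arr=0 -> substrate=0 bound=1 product=4
t=9: arr=0 -> substrate=0 bound=1 product=4
t=10: arr=2 -> substrate=1 bound=2 product=4
t=11: arr=3 -> substrate=3 bound=2 product=5
t=12: arr=3 -> substrate=6 bound=2 product=5
t=13: arr=0 -> substrate=5 bound=2 product=6

Answer: 0 1 2 2 1 2 2 2 1 1 2 2 2 2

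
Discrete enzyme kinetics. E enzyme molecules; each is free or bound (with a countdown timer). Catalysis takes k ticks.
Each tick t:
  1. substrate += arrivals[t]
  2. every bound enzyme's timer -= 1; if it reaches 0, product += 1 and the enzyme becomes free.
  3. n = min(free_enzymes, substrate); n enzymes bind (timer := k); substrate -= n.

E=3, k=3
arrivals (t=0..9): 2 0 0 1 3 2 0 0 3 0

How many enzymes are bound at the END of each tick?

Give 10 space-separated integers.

Answer: 2 2 2 1 3 3 3 3 3 3

Derivation:
t=0: arr=2 -> substrate=0 bound=2 product=0
t=1: arr=0 -> substrate=0 bound=2 product=0
t=2: arr=0 -> substrate=0 bound=2 product=0
t=3: arr=1 -> substrate=0 bound=1 product=2
t=4: arr=3 -> substrate=1 bound=3 product=2
t=5: arr=2 -> substrate=3 bound=3 product=2
t=6: arr=0 -> substrate=2 bound=3 product=3
t=7: arr=0 -> substrate=0 bound=3 product=5
t=8: arr=3 -> substrate=3 bound=3 product=5
t=9: arr=0 -> substrate=2 bound=3 product=6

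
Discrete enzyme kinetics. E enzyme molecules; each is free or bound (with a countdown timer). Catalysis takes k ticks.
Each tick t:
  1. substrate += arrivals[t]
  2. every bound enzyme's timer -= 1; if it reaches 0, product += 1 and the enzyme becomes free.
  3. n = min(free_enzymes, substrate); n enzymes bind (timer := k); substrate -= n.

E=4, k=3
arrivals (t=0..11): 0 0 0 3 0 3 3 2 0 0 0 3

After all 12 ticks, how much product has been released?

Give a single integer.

Answer: 8

Derivation:
t=0: arr=0 -> substrate=0 bound=0 product=0
t=1: arr=0 -> substrate=0 bound=0 product=0
t=2: arr=0 -> substrate=0 bound=0 product=0
t=3: arr=3 -> substrate=0 bound=3 product=0
t=4: arr=0 -> substrate=0 bound=3 product=0
t=5: arr=3 -> substrate=2 bound=4 product=0
t=6: arr=3 -> substrate=2 bound=4 product=3
t=7: arr=2 -> substrate=4 bound=4 product=3
t=8: arr=0 -> substrate=3 bound=4 product=4
t=9: arr=0 -> substrate=0 bound=4 product=7
t=10: arr=0 -> substrate=0 bound=4 product=7
t=11: arr=3 -> substrate=2 bound=4 product=8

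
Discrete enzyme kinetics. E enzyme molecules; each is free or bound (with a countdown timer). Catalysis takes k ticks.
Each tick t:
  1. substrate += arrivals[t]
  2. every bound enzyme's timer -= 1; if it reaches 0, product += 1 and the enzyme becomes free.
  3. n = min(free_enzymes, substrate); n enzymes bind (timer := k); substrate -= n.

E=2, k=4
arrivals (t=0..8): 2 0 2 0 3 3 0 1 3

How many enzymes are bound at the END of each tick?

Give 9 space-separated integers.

Answer: 2 2 2 2 2 2 2 2 2

Derivation:
t=0: arr=2 -> substrate=0 bound=2 product=0
t=1: arr=0 -> substrate=0 bound=2 product=0
t=2: arr=2 -> substrate=2 bound=2 product=0
t=3: arr=0 -> substrate=2 bound=2 product=0
t=4: arr=3 -> substrate=3 bound=2 product=2
t=5: arr=3 -> substrate=6 bound=2 product=2
t=6: arr=0 -> substrate=6 bound=2 product=2
t=7: arr=1 -> substrate=7 bound=2 product=2
t=8: arr=3 -> substrate=8 bound=2 product=4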